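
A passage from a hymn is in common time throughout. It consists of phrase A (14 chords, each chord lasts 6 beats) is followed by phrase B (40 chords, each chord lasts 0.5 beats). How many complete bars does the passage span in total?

A: 14 × 6 = 84 beats = 21 bars.
B: 40 × 0.5 = 20 beats = 5 bars.
Total: 21 + 5 = 26 bars.

26 bars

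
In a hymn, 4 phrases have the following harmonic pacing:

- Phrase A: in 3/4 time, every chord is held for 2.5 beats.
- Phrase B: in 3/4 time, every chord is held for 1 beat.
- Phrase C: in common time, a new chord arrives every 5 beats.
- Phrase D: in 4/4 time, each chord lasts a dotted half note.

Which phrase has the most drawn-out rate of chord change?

Phrase C

A: 3 beats/bar ÷ 2.5 beats/chord = 1.2 chords/bar.
B: 3 beats/bar ÷ 1 beat/chord = 3 chords/bar.
C: 4 beats/bar ÷ 5 beats/chord = 0.8 chords/bar.
D: 4 beats/bar ÷ 3 beats/chord = 4/3 chords/bar.
Slowest is C at 0.8 chords/bar.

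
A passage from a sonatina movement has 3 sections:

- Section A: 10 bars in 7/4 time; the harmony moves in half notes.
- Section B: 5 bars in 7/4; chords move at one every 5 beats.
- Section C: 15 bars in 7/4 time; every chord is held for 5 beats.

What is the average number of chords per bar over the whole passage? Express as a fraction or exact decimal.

2.1 chords per bar

A: 10 × 7 = 70 beats ÷ 2 = 35 chords.
B: 5 × 7 = 35 beats ÷ 5 = 7 chords.
C: 15 × 7 = 105 beats ÷ 5 = 21 chords.
Overall: 63 chords over 30 bars → 63/30 = 2.1 chords per bar.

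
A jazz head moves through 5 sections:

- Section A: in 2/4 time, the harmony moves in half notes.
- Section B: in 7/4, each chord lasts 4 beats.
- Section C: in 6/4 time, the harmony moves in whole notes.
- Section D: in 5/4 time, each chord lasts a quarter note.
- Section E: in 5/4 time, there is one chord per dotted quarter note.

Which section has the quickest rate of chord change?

A: 2/2 = 1 chord/bar.
B: 7/4 = 1.75 chords/bar.
C: 6/4 = 1.5 chords/bar.
D: 5/1 = 5 chords/bar.
E: 5/1.5 = 10/3 chords/bar.
Fastest is D at 5 chords/bar.

Section D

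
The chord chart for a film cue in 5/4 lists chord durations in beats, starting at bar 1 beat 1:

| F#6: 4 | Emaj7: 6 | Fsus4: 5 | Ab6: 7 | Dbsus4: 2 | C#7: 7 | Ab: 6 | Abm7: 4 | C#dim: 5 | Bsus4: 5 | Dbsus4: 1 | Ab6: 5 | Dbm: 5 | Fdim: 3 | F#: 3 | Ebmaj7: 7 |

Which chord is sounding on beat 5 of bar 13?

Fdim

Beat 5 of bar 13 is beat (13−1)×5 + 5 = 65 overall.
Running totals: F#6 ends at 4, Emaj7 ends at 10, Fsus4 ends at 15, Ab6 ends at 22, Dbsus4 ends at 24, C#7 ends at 31, Ab ends at 37, Abm7 ends at 41, C#dim ends at 46, Bsus4 ends at 51, Dbsus4 ends at 52, Ab6 ends at 57, Dbm ends at 62, Fdim ends at 65.
Beat 65 falls within Fdim.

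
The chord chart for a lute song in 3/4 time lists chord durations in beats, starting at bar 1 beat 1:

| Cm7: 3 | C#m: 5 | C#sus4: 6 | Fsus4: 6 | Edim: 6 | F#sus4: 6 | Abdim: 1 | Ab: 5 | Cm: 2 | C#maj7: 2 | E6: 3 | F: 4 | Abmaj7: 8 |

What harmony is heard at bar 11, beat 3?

Beat 3 of bar 11 is beat (11−1)×3 + 3 = 33 overall.
Running totals: Cm7 ends at 3, C#m ends at 8, C#sus4 ends at 14, Fsus4 ends at 20, Edim ends at 26, F#sus4 ends at 32, Abdim ends at 33.
Beat 33 falls within Abdim.

Abdim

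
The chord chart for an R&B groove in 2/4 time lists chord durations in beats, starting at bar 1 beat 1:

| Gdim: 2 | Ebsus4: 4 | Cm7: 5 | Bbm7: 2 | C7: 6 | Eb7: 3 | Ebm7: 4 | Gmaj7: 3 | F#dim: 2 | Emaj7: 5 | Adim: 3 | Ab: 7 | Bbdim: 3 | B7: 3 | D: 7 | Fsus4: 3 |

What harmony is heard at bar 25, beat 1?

Beat 1 of bar 25 is beat (25−1)×2 + 1 = 49 overall.
Running totals: Gdim ends at 2, Ebsus4 ends at 6, Cm7 ends at 11, Bbm7 ends at 13, C7 ends at 19, Eb7 ends at 22, Ebm7 ends at 26, Gmaj7 ends at 29, F#dim ends at 31, Emaj7 ends at 36, Adim ends at 39, Ab ends at 46, Bbdim ends at 49.
Beat 49 falls within Bbdim.

Bbdim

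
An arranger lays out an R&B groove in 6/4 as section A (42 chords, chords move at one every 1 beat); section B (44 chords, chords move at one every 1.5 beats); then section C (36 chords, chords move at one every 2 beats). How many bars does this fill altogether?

A: 42 × 1 = 42 beats = 7 bars.
B: 44 × 1.5 = 66 beats = 11 bars.
C: 36 × 2 = 72 beats = 12 bars.
Total: 7 + 11 + 12 = 30 bars.

30 bars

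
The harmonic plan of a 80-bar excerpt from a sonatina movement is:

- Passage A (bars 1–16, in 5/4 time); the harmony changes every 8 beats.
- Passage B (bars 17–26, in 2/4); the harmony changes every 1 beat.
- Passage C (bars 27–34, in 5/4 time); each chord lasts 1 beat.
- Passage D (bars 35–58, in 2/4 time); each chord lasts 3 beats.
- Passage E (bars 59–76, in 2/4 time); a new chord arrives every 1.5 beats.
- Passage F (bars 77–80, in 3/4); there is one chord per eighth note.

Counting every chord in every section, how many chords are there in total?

134 chords

A has 80 beats and chords last 8 each, so 10 chords.
B has 20 beats and chords last 1 each, so 20 chords.
C has 40 beats and chords last 1 each, so 40 chords.
D has 48 beats and chords last 3 each, so 16 chords.
E has 36 beats and chords last 1.5 each, so 24 chords.
F has 12 beats and chords last 0.5 each, so 24 chords.
Total: 10 + 20 + 40 + 16 + 24 + 24 = 134.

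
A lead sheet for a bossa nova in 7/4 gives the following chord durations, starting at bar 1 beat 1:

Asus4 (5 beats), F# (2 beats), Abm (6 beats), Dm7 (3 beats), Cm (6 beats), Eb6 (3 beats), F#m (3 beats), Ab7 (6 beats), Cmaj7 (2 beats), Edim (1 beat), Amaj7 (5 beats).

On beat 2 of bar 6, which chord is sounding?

Edim

Beat 2 of bar 6 is beat (6−1)×7 + 2 = 37 overall.
Running totals: Asus4 ends at 5, F# ends at 7, Abm ends at 13, Dm7 ends at 16, Cm ends at 22, Eb6 ends at 25, F#m ends at 28, Ab7 ends at 34, Cmaj7 ends at 36, Edim ends at 37.
Beat 37 falls within Edim.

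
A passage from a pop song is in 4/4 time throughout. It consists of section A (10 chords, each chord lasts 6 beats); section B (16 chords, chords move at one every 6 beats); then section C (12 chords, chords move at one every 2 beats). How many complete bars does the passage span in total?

45 bars

A: 10 × 6 = 60 beats = 15 bars.
B: 16 × 6 = 96 beats = 24 bars.
C: 12 × 2 = 24 beats = 6 bars.
Total: 15 + 24 + 6 = 45 bars.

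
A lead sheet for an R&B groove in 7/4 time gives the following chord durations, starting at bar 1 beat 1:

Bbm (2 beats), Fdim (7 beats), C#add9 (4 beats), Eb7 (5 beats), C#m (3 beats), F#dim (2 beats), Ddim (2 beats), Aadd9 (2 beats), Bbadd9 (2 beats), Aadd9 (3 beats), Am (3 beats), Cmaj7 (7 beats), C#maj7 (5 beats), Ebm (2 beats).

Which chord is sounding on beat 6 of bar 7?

Beat 6 of bar 7 is beat (7−1)×7 + 6 = 48 overall.
Running totals: Bbm ends at 2, Fdim ends at 9, C#add9 ends at 13, Eb7 ends at 18, C#m ends at 21, F#dim ends at 23, Ddim ends at 25, Aadd9 ends at 27, Bbadd9 ends at 29, Aadd9 ends at 32, Am ends at 35, Cmaj7 ends at 42, C#maj7 ends at 47, Ebm ends at 49.
Beat 48 falls within Ebm.

Ebm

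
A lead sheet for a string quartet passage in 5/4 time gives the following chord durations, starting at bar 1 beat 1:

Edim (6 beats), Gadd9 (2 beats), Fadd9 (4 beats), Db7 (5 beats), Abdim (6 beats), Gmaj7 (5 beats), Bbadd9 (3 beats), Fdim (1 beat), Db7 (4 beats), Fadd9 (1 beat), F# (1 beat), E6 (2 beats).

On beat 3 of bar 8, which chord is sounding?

Beat 3 of bar 8 is beat (8−1)×5 + 3 = 38 overall.
Running totals: Edim ends at 6, Gadd9 ends at 8, Fadd9 ends at 12, Db7 ends at 17, Abdim ends at 23, Gmaj7 ends at 28, Bbadd9 ends at 31, Fdim ends at 32, Db7 ends at 36, Fadd9 ends at 37, F# ends at 38.
Beat 38 falls within F#.

F#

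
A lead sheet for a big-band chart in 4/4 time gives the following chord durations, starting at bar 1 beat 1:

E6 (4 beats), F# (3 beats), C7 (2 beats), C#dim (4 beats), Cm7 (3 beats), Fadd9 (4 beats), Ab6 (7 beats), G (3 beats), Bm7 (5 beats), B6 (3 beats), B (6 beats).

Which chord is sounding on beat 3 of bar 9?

Bm7

Beat 3 of bar 9 is beat (9−1)×4 + 3 = 35 overall.
Running totals: E6 ends at 4, F# ends at 7, C7 ends at 9, C#dim ends at 13, Cm7 ends at 16, Fadd9 ends at 20, Ab6 ends at 27, G ends at 30, Bm7 ends at 35.
Beat 35 falls within Bm7.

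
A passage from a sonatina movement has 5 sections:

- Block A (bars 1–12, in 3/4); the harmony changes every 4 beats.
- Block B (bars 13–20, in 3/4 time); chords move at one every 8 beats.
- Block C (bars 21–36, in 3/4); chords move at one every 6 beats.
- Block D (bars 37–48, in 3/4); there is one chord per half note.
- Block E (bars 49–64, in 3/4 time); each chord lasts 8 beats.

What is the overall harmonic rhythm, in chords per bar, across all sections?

A: 12 bars of 3 beats is 36 beats; at 4 beats each that's 9 chords.
B: 8 bars of 3 beats is 24 beats; at 8 beats each that's 3 chords.
C: 16 bars of 3 beats is 48 beats; at 6 beats each that's 8 chords.
D: 12 bars of 3 beats is 36 beats; at 2 beats each that's 18 chords.
E: 16 bars of 3 beats is 48 beats; at 8 beats each that's 6 chords.
Overall: 44 chords over 64 bars → 44/64 = 11/16 chords per bar.

11/16 chords per bar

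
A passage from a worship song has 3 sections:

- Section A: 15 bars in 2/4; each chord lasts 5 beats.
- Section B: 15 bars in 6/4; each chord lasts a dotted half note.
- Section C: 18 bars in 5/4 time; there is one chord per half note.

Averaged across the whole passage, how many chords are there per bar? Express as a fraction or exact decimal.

27/16 chords per bar

A: 15 × 2 = 30 beats ÷ 5 = 6 chords.
B: 15 × 6 = 90 beats ÷ 3 = 30 chords.
C: 18 × 5 = 90 beats ÷ 2 = 45 chords.
Overall: 81 chords over 48 bars → 81/48 = 27/16 chords per bar.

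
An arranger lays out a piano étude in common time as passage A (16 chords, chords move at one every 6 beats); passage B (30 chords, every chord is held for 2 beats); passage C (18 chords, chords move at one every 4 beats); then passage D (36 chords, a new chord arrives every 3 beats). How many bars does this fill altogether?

A: 16 × 6 = 96 beats = 24 bars.
B: 30 × 2 = 60 beats = 15 bars.
C: 18 × 4 = 72 beats = 18 bars.
D: 36 × 3 = 108 beats = 27 bars.
Total: 24 + 15 + 18 + 27 = 84 bars.

84 bars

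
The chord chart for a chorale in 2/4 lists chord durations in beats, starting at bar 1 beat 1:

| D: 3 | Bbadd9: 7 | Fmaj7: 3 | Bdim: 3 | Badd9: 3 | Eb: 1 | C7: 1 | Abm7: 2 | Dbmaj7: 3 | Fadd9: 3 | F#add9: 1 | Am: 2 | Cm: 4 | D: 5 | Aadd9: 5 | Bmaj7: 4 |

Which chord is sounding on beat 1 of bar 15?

Beat 1 of bar 15 is beat (15−1)×2 + 1 = 29 overall.
Running totals: D ends at 3, Bbadd9 ends at 10, Fmaj7 ends at 13, Bdim ends at 16, Badd9 ends at 19, Eb ends at 20, C7 ends at 21, Abm7 ends at 23, Dbmaj7 ends at 26, Fadd9 ends at 29.
Beat 29 falls within Fadd9.

Fadd9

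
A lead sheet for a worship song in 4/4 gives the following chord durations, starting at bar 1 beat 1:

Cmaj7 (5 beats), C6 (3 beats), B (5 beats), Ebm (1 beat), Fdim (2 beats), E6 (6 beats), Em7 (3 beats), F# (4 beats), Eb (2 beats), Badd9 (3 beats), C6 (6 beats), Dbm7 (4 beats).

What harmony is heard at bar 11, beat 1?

Beat 1 of bar 11 is beat (11−1)×4 + 1 = 41 overall.
Running totals: Cmaj7 ends at 5, C6 ends at 8, B ends at 13, Ebm ends at 14, Fdim ends at 16, E6 ends at 22, Em7 ends at 25, F# ends at 29, Eb ends at 31, Badd9 ends at 34, C6 ends at 40, Dbm7 ends at 44.
Beat 41 falls within Dbm7.

Dbm7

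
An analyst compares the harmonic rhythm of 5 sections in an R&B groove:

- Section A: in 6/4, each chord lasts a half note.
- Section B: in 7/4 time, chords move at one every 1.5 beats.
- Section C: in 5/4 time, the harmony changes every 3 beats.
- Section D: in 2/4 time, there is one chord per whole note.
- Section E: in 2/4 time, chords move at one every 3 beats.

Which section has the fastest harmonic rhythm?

A: 6/2 = 3 chords/bar.
B: 7/1.5 = 14/3 chords/bar.
C: 5/3 = 5/3 chords/bar.
D: 2/4 = 0.5 chords/bar.
E: 2/3 = 2/3 chords/bar.
Fastest is B at 14/3 chords/bar.

Section B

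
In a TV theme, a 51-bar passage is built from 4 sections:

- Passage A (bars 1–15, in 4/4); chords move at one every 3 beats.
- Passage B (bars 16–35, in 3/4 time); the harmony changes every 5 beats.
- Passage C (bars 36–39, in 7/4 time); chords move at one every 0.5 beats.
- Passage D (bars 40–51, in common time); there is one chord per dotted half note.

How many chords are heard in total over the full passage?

104 chords

A: 15 bars × 4 beats = 60 beats; 3 beats/chord → 20 chords.
B: 20 bars × 3 beats = 60 beats; 5 beats/chord → 12 chords.
C: 4 bars × 7 beats = 28 beats; 0.5 beats/chord → 56 chords.
D: 12 bars × 4 beats = 48 beats; 3 beats/chord → 16 chords.
Total: 20 + 12 + 56 + 16 = 104.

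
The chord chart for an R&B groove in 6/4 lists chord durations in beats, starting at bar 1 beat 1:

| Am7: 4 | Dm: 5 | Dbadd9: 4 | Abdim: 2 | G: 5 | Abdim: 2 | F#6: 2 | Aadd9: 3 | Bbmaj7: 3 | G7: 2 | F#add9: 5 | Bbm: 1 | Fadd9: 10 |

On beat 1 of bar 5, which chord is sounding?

Aadd9

Beat 1 of bar 5 is beat (5−1)×6 + 1 = 25 overall.
Running totals: Am7 ends at 4, Dm ends at 9, Dbadd9 ends at 13, Abdim ends at 15, G ends at 20, Abdim ends at 22, F#6 ends at 24, Aadd9 ends at 27.
Beat 25 falls within Aadd9.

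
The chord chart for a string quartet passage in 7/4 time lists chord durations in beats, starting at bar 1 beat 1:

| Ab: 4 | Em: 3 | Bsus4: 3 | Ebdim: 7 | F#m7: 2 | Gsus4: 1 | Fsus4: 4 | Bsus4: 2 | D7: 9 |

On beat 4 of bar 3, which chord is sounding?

Beat 4 of bar 3 is beat (3−1)×7 + 4 = 18 overall.
Running totals: Ab ends at 4, Em ends at 7, Bsus4 ends at 10, Ebdim ends at 17, F#m7 ends at 19.
Beat 18 falls within F#m7.

F#m7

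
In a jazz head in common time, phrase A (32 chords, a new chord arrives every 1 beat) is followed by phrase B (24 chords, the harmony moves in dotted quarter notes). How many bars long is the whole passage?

A: 32 × 1 = 32 beats = 8 bars.
B: 24 × 1.5 = 36 beats = 9 bars.
Total: 8 + 9 = 17 bars.

17 bars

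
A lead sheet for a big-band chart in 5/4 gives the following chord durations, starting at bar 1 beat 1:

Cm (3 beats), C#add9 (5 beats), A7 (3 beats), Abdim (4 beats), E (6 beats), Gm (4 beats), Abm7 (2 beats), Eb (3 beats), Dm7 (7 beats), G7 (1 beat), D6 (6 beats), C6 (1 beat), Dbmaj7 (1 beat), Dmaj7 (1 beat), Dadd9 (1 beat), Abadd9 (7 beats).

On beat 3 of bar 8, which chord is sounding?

Beat 3 of bar 8 is beat (8−1)×5 + 3 = 38 overall.
Running totals: Cm ends at 3, C#add9 ends at 8, A7 ends at 11, Abdim ends at 15, E ends at 21, Gm ends at 25, Abm7 ends at 27, Eb ends at 30, Dm7 ends at 37, G7 ends at 38.
Beat 38 falls within G7.

G7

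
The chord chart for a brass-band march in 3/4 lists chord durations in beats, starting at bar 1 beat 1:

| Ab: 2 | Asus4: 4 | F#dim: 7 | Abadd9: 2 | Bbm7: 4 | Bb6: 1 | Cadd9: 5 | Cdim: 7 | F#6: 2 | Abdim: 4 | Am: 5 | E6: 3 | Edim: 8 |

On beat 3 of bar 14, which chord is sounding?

Am

Beat 3 of bar 14 is beat (14−1)×3 + 3 = 42 overall.
Running totals: Ab ends at 2, Asus4 ends at 6, F#dim ends at 13, Abadd9 ends at 15, Bbm7 ends at 19, Bb6 ends at 20, Cadd9 ends at 25, Cdim ends at 32, F#6 ends at 34, Abdim ends at 38, Am ends at 43.
Beat 42 falls within Am.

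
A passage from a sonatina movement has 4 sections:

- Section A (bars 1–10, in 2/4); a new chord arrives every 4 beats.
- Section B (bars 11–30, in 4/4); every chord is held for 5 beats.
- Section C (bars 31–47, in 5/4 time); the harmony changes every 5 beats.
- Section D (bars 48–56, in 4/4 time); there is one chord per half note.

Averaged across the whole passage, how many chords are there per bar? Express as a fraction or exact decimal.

1 chords per bar

A: 10 × 2 = 20 beats ÷ 4 = 5 chords.
B: 20 × 4 = 80 beats ÷ 5 = 16 chords.
C: 17 × 5 = 85 beats ÷ 5 = 17 chords.
D: 9 × 4 = 36 beats ÷ 2 = 18 chords.
Overall: 56 chords over 56 bars → 56/56 = 1 chords per bar.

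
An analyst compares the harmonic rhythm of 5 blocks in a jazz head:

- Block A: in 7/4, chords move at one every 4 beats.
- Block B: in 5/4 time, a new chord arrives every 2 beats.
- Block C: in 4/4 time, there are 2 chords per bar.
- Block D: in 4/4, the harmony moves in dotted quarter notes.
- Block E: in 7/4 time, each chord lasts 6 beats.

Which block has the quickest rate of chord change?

A: each chord is 4 beats in 7/4, so 1.75 per bar.
B: each chord is 2 beats in 5/4, so 2.5 per bar.
C: each chord is 2 beats in 4/4, so 2 per bar.
D: each chord is 1.5 beats in 4/4, so 8/3 per bar.
E: each chord is 6 beats in 7/4, so 7/6 per bar.
Fastest is D at 8/3 chords/bar.

Block D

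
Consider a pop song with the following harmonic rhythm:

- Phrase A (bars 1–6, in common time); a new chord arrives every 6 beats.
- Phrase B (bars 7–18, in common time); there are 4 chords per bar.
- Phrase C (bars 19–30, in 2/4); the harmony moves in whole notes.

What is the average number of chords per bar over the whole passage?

A: 6 × 4 = 24 beats ÷ 6 = 4 chords.
B: 12 × 4 = 48 beats ÷ 1 = 48 chords.
C: 12 × 2 = 24 beats ÷ 4 = 6 chords.
Overall: 58 chords over 30 bars → 58/30 = 29/15 chords per bar.

29/15 chords per bar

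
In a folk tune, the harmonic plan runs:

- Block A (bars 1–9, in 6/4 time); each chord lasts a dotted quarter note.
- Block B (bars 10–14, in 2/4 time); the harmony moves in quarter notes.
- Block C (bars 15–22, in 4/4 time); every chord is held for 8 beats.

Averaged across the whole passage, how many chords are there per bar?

25/11 chords per bar

A: 9 bars of 6 beats is 54 beats; at 1.5 beats each that's 36 chords.
B: 5 bars of 2 beats is 10 beats; at 1 beat each that's 10 chords.
C: 8 bars of 4 beats is 32 beats; at 8 beats each that's 4 chords.
Overall: 50 chords over 22 bars → 50/22 = 25/11 chords per bar.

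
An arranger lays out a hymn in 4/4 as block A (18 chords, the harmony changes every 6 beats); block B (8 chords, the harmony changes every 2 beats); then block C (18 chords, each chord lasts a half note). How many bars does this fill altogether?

40 bars

A: 18 × 6 = 108 beats = 27 bars.
B: 8 × 2 = 16 beats = 4 bars.
C: 18 × 2 = 36 beats = 9 bars.
Total: 27 + 4 + 9 = 40 bars.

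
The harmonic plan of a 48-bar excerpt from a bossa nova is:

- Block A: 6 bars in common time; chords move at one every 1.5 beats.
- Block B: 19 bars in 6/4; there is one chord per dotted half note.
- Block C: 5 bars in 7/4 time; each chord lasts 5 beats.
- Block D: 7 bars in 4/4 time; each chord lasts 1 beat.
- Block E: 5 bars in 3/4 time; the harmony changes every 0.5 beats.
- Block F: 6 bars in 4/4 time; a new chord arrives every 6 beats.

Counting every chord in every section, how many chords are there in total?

123 chords

A: 6·4 = 24 beats, 24/1.5 = 16 chords.
B: 19·6 = 114 beats, 114/3 = 38 chords.
C: 5·7 = 35 beats, 35/5 = 7 chords.
D: 7·4 = 28 beats, 28/1 = 28 chords.
E: 5·3 = 15 beats, 15/0.5 = 30 chords.
F: 6·4 = 24 beats, 24/6 = 4 chords.
Total: 16 + 38 + 7 + 28 + 30 + 4 = 123.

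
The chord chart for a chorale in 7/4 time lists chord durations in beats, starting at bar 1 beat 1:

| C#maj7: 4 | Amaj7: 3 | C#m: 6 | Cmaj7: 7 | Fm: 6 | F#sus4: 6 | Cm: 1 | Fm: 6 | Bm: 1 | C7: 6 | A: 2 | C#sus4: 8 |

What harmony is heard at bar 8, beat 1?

C#sus4

Beat 1 of bar 8 is beat (8−1)×7 + 1 = 50 overall.
Running totals: C#maj7 ends at 4, Amaj7 ends at 7, C#m ends at 13, Cmaj7 ends at 20, Fm ends at 26, F#sus4 ends at 32, Cm ends at 33, Fm ends at 39, Bm ends at 40, C7 ends at 46, A ends at 48, C#sus4 ends at 56.
Beat 50 falls within C#sus4.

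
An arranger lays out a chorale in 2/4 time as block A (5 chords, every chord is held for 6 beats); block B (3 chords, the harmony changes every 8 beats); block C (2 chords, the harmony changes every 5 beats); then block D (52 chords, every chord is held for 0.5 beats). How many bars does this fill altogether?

A: 5 × 6 = 30 beats = 15 bars.
B: 3 × 8 = 24 beats = 12 bars.
C: 2 × 5 = 10 beats = 5 bars.
D: 52 × 0.5 = 26 beats = 13 bars.
Total: 15 + 12 + 5 + 13 = 45 bars.

45 bars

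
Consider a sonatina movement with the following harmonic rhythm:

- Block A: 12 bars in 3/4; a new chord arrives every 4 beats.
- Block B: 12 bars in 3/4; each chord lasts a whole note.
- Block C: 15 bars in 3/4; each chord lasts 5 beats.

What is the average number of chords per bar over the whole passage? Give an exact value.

9/13 chords per bar

A: 12 bars of 3 beats is 36 beats; at 4 beats each that's 9 chords.
B: 12 bars of 3 beats is 36 beats; at 4 beats each that's 9 chords.
C: 15 bars of 3 beats is 45 beats; at 5 beats each that's 9 chords.
Overall: 27 chords over 39 bars → 27/39 = 9/13 chords per bar.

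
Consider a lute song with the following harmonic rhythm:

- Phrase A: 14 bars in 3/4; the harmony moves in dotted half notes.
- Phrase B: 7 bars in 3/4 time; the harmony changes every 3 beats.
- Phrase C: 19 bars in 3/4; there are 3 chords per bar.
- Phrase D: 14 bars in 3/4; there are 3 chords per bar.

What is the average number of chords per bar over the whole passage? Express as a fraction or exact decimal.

20/9 chords per bar

A: 14 × 3 = 42 beats ÷ 3 = 14 chords.
B: 7 × 3 = 21 beats ÷ 3 = 7 chords.
C: 19 × 3 = 57 beats ÷ 1 = 57 chords.
D: 14 × 3 = 42 beats ÷ 1 = 42 chords.
Overall: 120 chords over 54 bars → 120/54 = 20/9 chords per bar.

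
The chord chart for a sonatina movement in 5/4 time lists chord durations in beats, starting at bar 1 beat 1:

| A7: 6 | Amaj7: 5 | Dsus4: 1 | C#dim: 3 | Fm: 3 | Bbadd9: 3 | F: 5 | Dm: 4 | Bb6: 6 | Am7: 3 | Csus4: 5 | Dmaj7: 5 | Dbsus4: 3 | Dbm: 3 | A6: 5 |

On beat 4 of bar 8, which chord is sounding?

Am7

Beat 4 of bar 8 is beat (8−1)×5 + 4 = 39 overall.
Running totals: A7 ends at 6, Amaj7 ends at 11, Dsus4 ends at 12, C#dim ends at 15, Fm ends at 18, Bbadd9 ends at 21, F ends at 26, Dm ends at 30, Bb6 ends at 36, Am7 ends at 39.
Beat 39 falls within Am7.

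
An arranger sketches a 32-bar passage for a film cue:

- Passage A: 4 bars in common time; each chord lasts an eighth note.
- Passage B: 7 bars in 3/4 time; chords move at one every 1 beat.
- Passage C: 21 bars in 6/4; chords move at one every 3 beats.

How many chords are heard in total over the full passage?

A: 4·4 = 16 beats, 16/0.5 = 32 chords.
B: 7·3 = 21 beats, 21/1 = 21 chords.
C: 21·6 = 126 beats, 126/3 = 42 chords.
Total: 32 + 21 + 42 = 95.

95 chords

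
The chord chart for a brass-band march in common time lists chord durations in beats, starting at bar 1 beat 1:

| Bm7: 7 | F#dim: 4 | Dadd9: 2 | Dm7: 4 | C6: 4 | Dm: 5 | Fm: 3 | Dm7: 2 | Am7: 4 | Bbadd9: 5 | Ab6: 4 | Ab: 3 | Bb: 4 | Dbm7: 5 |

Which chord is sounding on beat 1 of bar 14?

Dbm7

Beat 1 of bar 14 is beat (14−1)×4 + 1 = 53 overall.
Running totals: Bm7 ends at 7, F#dim ends at 11, Dadd9 ends at 13, Dm7 ends at 17, C6 ends at 21, Dm ends at 26, Fm ends at 29, Dm7 ends at 31, Am7 ends at 35, Bbadd9 ends at 40, Ab6 ends at 44, Ab ends at 47, Bb ends at 51, Dbm7 ends at 56.
Beat 53 falls within Dbm7.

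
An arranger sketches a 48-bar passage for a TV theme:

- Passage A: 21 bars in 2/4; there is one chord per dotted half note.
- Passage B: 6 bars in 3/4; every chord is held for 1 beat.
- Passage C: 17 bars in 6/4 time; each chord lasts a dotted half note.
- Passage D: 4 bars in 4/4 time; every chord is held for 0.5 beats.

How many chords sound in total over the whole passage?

A: 21 bars × 2 beats = 42 beats; 3 beats/chord → 14 chords.
B: 6 bars × 3 beats = 18 beats; 1 beat/chord → 18 chords.
C: 17 bars × 6 beats = 102 beats; 3 beats/chord → 34 chords.
D: 4 bars × 4 beats = 16 beats; 0.5 beats/chord → 32 chords.
Total: 14 + 18 + 34 + 32 = 98.

98 chords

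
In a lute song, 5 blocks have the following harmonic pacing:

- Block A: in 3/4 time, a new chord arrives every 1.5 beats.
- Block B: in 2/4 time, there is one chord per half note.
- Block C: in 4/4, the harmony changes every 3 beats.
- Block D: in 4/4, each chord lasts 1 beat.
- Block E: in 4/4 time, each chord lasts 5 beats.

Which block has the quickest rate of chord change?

Block D

A: 3/1.5 = 2 chords/bar.
B: 2/2 = 1 chord/bar.
C: 4/3 = 4/3 chords/bar.
D: 4/1 = 4 chords/bar.
E: 4/5 = 0.8 chords/bar.
Fastest is D at 4 chords/bar.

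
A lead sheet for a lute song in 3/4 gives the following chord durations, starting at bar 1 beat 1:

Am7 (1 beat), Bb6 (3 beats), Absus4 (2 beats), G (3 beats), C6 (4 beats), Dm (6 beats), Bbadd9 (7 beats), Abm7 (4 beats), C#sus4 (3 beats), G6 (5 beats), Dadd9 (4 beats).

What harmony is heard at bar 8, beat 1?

Beat 1 of bar 8 is beat (8−1)×3 + 1 = 22 overall.
Running totals: Am7 ends at 1, Bb6 ends at 4, Absus4 ends at 6, G ends at 9, C6 ends at 13, Dm ends at 19, Bbadd9 ends at 26.
Beat 22 falls within Bbadd9.

Bbadd9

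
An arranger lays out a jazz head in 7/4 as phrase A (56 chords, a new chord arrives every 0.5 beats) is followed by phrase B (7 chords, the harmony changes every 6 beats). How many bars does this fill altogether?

A: 56 × 0.5 = 28 beats = 4 bars.
B: 7 × 6 = 42 beats = 6 bars.
Total: 4 + 6 = 10 bars.

10 bars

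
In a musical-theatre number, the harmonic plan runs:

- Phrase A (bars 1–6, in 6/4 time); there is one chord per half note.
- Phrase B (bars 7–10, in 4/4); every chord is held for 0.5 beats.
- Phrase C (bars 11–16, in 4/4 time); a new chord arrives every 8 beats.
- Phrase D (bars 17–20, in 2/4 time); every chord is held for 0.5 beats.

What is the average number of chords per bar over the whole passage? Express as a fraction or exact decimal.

A: 6 × 6 = 36 beats ÷ 2 = 18 chords.
B: 4 × 4 = 16 beats ÷ 0.5 = 32 chords.
C: 6 × 4 = 24 beats ÷ 8 = 3 chords.
D: 4 × 2 = 8 beats ÷ 0.5 = 16 chords.
Overall: 69 chords over 20 bars → 69/20 = 3.45 chords per bar.

3.45 chords per bar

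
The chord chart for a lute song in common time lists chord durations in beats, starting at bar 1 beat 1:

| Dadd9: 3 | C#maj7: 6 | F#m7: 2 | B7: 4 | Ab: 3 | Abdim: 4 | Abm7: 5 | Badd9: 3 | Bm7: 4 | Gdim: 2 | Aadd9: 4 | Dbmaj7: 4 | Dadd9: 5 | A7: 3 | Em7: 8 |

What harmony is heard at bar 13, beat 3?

Beat 3 of bar 13 is beat (13−1)×4 + 3 = 51 overall.
Running totals: Dadd9 ends at 3, C#maj7 ends at 9, F#m7 ends at 11, B7 ends at 15, Ab ends at 18, Abdim ends at 22, Abm7 ends at 27, Badd9 ends at 30, Bm7 ends at 34, Gdim ends at 36, Aadd9 ends at 40, Dbmaj7 ends at 44, Dadd9 ends at 49, A7 ends at 52.
Beat 51 falls within A7.

A7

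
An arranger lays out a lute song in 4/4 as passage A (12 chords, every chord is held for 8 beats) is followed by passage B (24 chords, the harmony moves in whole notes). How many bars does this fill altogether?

A: 12 × 8 = 96 beats = 24 bars.
B: 24 × 4 = 96 beats = 24 bars.
Total: 24 + 24 = 48 bars.

48 bars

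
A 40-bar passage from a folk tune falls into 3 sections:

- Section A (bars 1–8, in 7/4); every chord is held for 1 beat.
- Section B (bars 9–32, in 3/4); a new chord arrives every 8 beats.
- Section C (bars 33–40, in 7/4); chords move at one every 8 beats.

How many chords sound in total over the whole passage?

72 chords

A has 56 beats and chords last 1 each, so 56 chords.
B has 72 beats and chords last 8 each, so 9 chords.
C has 56 beats and chords last 8 each, so 7 chords.
Total: 56 + 9 + 7 = 72.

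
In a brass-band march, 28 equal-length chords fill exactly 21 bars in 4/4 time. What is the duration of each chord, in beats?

21 bars × 4 beats/bar = 84 beats total.
84 beats ÷ 28 chords = 3 beats per chord.
(That is a dotted half note.)

3 beats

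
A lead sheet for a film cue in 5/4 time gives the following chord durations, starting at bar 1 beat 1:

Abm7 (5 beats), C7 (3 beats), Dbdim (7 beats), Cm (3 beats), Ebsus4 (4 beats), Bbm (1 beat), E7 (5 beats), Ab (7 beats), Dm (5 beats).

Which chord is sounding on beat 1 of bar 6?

Beat 1 of bar 6 is beat (6−1)×5 + 1 = 26 overall.
Running totals: Abm7 ends at 5, C7 ends at 8, Dbdim ends at 15, Cm ends at 18, Ebsus4 ends at 22, Bbm ends at 23, E7 ends at 28.
Beat 26 falls within E7.

E7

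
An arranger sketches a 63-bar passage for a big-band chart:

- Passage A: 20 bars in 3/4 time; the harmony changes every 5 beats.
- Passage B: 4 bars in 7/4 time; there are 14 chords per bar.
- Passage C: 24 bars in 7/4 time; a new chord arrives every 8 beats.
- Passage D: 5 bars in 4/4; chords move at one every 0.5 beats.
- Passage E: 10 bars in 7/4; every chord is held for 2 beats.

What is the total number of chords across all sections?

164 chords

A: 20·3 = 60 beats, 60/5 = 12 chords.
B: 4·7 = 28 beats, 28/0.5 = 56 chords.
C: 24·7 = 168 beats, 168/8 = 21 chords.
D: 5·4 = 20 beats, 20/0.5 = 40 chords.
E: 10·7 = 70 beats, 70/2 = 35 chords.
Total: 12 + 56 + 21 + 40 + 35 = 164.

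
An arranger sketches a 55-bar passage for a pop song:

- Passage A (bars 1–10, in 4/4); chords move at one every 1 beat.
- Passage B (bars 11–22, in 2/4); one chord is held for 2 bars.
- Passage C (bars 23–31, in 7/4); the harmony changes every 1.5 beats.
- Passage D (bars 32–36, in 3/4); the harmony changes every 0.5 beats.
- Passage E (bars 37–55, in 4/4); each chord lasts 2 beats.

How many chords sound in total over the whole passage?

A: 10 bars × 4 beats = 40 beats; 1 beat/chord → 40 chords.
B: 12 bars × 2 beats = 24 beats; 4 beats/chord → 6 chords.
C: 9 bars × 7 beats = 63 beats; 1.5 beats/chord → 42 chords.
D: 5 bars × 3 beats = 15 beats; 0.5 beats/chord → 30 chords.
E: 19 bars × 4 beats = 76 beats; 2 beats/chord → 38 chords.
Total: 40 + 6 + 42 + 30 + 38 = 156.

156 chords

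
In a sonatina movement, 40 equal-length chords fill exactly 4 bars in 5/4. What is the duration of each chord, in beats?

4 bars × 5 beats/bar = 20 beats total.
20 beats ÷ 40 chords = 0.5 beats per chord.
(That is an eighth note.)

0.5 beats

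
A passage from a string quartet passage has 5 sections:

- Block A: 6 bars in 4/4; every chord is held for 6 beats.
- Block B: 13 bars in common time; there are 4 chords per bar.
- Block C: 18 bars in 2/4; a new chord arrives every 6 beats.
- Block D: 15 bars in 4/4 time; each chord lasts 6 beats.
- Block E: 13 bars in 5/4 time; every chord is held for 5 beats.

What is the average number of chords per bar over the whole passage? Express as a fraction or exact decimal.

17/13 chords per bar

A: 6 bars of 4 beats is 24 beats; at 6 beats each that's 4 chords.
B: 13 bars of 4 beats is 52 beats; at 1 beat each that's 52 chords.
C: 18 bars of 2 beats is 36 beats; at 6 beats each that's 6 chords.
D: 15 bars of 4 beats is 60 beats; at 6 beats each that's 10 chords.
E: 13 bars of 5 beats is 65 beats; at 5 beats each that's 13 chords.
Overall: 85 chords over 65 bars → 85/65 = 17/13 chords per bar.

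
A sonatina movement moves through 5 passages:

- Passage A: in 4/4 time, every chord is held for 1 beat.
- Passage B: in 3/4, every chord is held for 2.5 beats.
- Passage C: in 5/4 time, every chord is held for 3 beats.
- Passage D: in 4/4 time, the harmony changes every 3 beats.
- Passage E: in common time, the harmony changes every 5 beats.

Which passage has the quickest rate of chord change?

Passage A

A: each chord is 1 beat in 4/4, so 4 per bar.
B: each chord is 2.5 beats in 3/4, so 1.2 per bar.
C: each chord is 3 beats in 5/4, so 5/3 per bar.
D: each chord is 3 beats in 4/4, so 4/3 per bar.
E: each chord is 5 beats in 4/4, so 0.8 per bar.
Fastest is A at 4 chords/bar.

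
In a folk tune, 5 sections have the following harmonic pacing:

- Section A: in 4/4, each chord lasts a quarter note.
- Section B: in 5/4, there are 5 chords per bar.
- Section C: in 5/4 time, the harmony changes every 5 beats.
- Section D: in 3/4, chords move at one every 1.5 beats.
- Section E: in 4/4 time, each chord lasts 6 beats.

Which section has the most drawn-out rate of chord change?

Section E

A: 4/1 = 4 chords/bar.
B: 5/1 = 5 chords/bar.
C: 5/5 = 1 chord/bar.
D: 3/1.5 = 2 chords/bar.
E: 4/6 = 2/3 chords/bar.
Slowest is E at 2/3 chords/bar.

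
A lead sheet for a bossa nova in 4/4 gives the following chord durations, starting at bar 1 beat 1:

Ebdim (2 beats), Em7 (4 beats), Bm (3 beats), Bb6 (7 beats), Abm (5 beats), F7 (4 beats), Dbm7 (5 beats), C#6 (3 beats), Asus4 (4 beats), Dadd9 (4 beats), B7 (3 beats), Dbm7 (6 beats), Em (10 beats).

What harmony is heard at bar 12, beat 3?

Beat 3 of bar 12 is beat (12−1)×4 + 3 = 47 overall.
Running totals: Ebdim ends at 2, Em7 ends at 6, Bm ends at 9, Bb6 ends at 16, Abm ends at 21, F7 ends at 25, Dbm7 ends at 30, C#6 ends at 33, Asus4 ends at 37, Dadd9 ends at 41, B7 ends at 44, Dbm7 ends at 50.
Beat 47 falls within Dbm7.

Dbm7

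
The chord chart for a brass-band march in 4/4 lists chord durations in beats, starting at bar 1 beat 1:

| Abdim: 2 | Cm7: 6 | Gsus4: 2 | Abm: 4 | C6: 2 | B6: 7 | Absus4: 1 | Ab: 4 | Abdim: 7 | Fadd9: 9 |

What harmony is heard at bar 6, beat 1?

B6

Beat 1 of bar 6 is beat (6−1)×4 + 1 = 21 overall.
Running totals: Abdim ends at 2, Cm7 ends at 8, Gsus4 ends at 10, Abm ends at 14, C6 ends at 16, B6 ends at 23.
Beat 21 falls within B6.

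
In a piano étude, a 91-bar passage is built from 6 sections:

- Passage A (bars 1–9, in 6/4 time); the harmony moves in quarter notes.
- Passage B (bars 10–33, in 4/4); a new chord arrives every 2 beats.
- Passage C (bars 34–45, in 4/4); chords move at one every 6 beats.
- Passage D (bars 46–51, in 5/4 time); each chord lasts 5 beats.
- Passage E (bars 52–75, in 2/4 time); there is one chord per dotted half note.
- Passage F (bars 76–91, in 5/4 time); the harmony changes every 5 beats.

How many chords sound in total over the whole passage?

148 chords

A has 54 beats and chords last 1 each, so 54 chords.
B has 96 beats and chords last 2 each, so 48 chords.
C has 48 beats and chords last 6 each, so 8 chords.
D has 30 beats and chords last 5 each, so 6 chords.
E has 48 beats and chords last 3 each, so 16 chords.
F has 80 beats and chords last 5 each, so 16 chords.
Total: 54 + 48 + 8 + 6 + 16 + 16 = 148.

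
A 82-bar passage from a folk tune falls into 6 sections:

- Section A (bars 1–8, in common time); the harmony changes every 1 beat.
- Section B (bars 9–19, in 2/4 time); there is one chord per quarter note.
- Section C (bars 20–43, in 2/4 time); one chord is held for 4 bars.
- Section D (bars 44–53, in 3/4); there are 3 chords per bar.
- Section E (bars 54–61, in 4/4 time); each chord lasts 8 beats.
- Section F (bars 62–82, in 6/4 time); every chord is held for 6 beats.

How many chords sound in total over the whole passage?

115 chords

A: 8·4 = 32 beats, 32/1 = 32 chords.
B: 11·2 = 22 beats, 22/1 = 22 chords.
C: 24·2 = 48 beats, 48/8 = 6 chords.
D: 10·3 = 30 beats, 30/1 = 30 chords.
E: 8·4 = 32 beats, 32/8 = 4 chords.
F: 21·6 = 126 beats, 126/6 = 21 chords.
Total: 32 + 22 + 6 + 30 + 4 + 21 = 115.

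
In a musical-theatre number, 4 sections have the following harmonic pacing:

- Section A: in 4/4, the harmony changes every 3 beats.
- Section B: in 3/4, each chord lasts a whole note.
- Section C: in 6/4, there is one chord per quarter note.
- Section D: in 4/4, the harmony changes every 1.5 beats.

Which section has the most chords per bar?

A: 4 beats/bar ÷ 3 beats/chord = 4/3 chords/bar.
B: 3 beats/bar ÷ 4 beats/chord = 0.75 chords/bar.
C: 6 beats/bar ÷ 1 beat/chord = 6 chords/bar.
D: 4 beats/bar ÷ 1.5 beats/chord = 8/3 chords/bar.
Fastest is C at 6 chords/bar.

Section C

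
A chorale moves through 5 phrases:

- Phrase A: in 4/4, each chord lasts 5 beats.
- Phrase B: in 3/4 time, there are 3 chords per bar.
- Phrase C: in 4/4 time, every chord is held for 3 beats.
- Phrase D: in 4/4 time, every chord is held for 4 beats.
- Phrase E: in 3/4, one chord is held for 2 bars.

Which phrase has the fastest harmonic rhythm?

Phrase B

A: each chord is 5 beats in 4/4, so 0.8 per bar.
B: each chord is 1 beat in 3/4, so 3 per bar.
C: each chord is 3 beats in 4/4, so 4/3 per bar.
D: each chord is 4 beats in 4/4, so 1 per bar.
E: each chord is 6 beats in 3/4, so 0.5 per bar.
Fastest is B at 3 chords/bar.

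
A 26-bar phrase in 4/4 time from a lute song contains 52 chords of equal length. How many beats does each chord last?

26 bars × 4 beats/bar = 104 beats total.
104 beats ÷ 52 chords = 2 beats per chord.
(That is a half note.)

2 beats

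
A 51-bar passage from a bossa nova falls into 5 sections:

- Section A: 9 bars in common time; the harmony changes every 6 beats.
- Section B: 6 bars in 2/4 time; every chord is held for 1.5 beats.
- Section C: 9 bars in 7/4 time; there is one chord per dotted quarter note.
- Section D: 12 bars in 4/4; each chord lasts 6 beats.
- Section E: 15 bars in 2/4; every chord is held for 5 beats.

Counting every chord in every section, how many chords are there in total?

70 chords

A has 36 beats and chords last 6 each, so 6 chords.
B has 12 beats and chords last 1.5 each, so 8 chords.
C has 63 beats and chords last 1.5 each, so 42 chords.
D has 48 beats and chords last 6 each, so 8 chords.
E has 30 beats and chords last 5 each, so 6 chords.
Total: 6 + 8 + 42 + 8 + 6 = 70.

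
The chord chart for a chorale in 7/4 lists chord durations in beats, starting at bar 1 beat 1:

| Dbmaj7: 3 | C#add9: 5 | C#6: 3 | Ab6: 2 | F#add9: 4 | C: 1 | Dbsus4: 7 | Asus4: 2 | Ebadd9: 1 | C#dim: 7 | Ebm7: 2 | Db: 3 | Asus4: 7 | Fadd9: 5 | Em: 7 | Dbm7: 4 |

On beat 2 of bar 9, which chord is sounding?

Beat 2 of bar 9 is beat (9−1)×7 + 2 = 58 overall.
Running totals: Dbmaj7 ends at 3, C#add9 ends at 8, C#6 ends at 11, Ab6 ends at 13, F#add9 ends at 17, C ends at 18, Dbsus4 ends at 25, Asus4 ends at 27, Ebadd9 ends at 28, C#dim ends at 35, Ebm7 ends at 37, Db ends at 40, Asus4 ends at 47, Fadd9 ends at 52, Em ends at 59.
Beat 58 falls within Em.

Em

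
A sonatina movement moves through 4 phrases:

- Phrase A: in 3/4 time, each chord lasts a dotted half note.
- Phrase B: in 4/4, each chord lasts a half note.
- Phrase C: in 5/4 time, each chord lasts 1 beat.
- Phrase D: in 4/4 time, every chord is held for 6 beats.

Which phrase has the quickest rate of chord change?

Phrase C

A: 3 beats/bar ÷ 3 beats/chord = 1 chord/bar.
B: 4 beats/bar ÷ 2 beats/chord = 2 chords/bar.
C: 5 beats/bar ÷ 1 beat/chord = 5 chords/bar.
D: 4 beats/bar ÷ 6 beats/chord = 2/3 chords/bar.
Fastest is C at 5 chords/bar.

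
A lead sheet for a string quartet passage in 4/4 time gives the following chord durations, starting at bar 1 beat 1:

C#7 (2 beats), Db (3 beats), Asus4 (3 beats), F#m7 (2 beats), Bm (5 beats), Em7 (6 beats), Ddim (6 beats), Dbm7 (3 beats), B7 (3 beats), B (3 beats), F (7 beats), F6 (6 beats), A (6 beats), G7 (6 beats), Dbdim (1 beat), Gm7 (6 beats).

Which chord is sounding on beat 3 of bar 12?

Beat 3 of bar 12 is beat (12−1)×4 + 3 = 47 overall.
Running totals: C#7 ends at 2, Db ends at 5, Asus4 ends at 8, F#m7 ends at 10, Bm ends at 15, Em7 ends at 21, Ddim ends at 27, Dbm7 ends at 30, B7 ends at 33, B ends at 36, F ends at 43, F6 ends at 49.
Beat 47 falls within F6.

F6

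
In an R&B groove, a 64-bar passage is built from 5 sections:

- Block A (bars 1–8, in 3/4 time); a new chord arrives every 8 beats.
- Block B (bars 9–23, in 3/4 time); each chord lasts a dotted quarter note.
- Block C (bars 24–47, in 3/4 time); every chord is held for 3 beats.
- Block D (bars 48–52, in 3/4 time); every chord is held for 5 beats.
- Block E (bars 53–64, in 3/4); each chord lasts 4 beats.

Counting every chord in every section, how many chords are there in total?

A has 24 beats and chords last 8 each, so 3 chords.
B has 45 beats and chords last 1.5 each, so 30 chords.
C has 72 beats and chords last 3 each, so 24 chords.
D has 15 beats and chords last 5 each, so 3 chords.
E has 36 beats and chords last 4 each, so 9 chords.
Total: 3 + 30 + 24 + 3 + 9 = 69.

69 chords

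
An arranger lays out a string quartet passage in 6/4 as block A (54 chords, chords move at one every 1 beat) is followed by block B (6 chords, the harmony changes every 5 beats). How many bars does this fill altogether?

14 bars

A: 54 × 1 = 54 beats = 9 bars.
B: 6 × 5 = 30 beats = 5 bars.
Total: 9 + 5 = 14 bars.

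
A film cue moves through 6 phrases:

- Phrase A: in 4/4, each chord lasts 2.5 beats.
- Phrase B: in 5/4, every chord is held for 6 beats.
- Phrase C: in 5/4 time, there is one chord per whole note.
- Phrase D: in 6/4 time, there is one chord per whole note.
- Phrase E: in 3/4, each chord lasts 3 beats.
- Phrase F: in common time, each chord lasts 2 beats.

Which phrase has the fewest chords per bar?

A: 4/2.5 = 1.6 chords/bar.
B: 5/6 = 5/6 chords/bar.
C: 5/4 = 1.25 chords/bar.
D: 6/4 = 1.5 chords/bar.
E: 3/3 = 1 chord/bar.
F: 4/2 = 2 chords/bar.
Slowest is B at 5/6 chords/bar.

Phrase B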